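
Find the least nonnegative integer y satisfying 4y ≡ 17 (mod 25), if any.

23

gcd(25, 4) = 1  (25 = 6·4 + 1, 4 = 4·1).
1 divides 17, so solutions exist.
Back-substituting, 4·(-6) + 25·(1) = 1.
So 4·(-6) ≡ 1 (mod 25); multiply by 17: y ≡ -102 (mod 25).
Smallest nonnegative: y = -102 mod 25 = 23.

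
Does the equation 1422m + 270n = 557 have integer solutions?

no

gcd(1422, 270):
  1422 = 5×270 + 72
  270 = 3×72 + 54
  72 = 1×54 + 18
  54 = 3×18
so gcd(1422, 270) = 18.
18 does not divide 557 (remainder 17), so no integer solutions.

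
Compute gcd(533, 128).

gcd(533, 128):
  533 = 4×128 + 21
  128 = 6×21 + 2
  21 = 10×2 + 1
  2 = 2×1
so gcd(533, 128) = 1.

1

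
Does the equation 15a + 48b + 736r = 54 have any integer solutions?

gcd(48, 15) = 3  (48 = 3*15 + 3, 15 = 5*3).
gcd(3, 736) = 1.
1 divides 54, so integer solutions exist.

yes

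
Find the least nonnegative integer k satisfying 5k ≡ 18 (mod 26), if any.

14

gcd(26, 5) = 1  (26 = 5·5 + 1, 5 = 5·1).
1 divides 18, so solutions exist.
Back-substituting, 5·(-5) + 26·(1) = 1.
So 5·(-5) ≡ 1 (mod 26); multiply by 18: k ≡ -90 (mod 26).
Smallest nonnegative: k = -90 mod 26 = 14.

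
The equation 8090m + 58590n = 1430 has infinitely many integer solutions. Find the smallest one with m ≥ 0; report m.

gcd(58590, 8090):
  58590 = 7·8090 + 1960
  8090 = 4·1960 + 250
  1960 = 7·250 + 210
  250 = 1·210 + 40
  210 = 5·40 + 10
  40 = 4·10
so gcd(58590, 8090) = 10.
10 divides 1430, so solutions exist.
Back-substitute for Bézout coefficients:
  10 = 210 - 5·40
  ... = 8090·(-1405) + 58590·(194)
Scale by 1430/10 = 143: (m₀, n₀) = (-200915, 27742).
General solution: m = -200915 + 5859t, n = 27742 - 809t for integer t.
m ≥ 0: smallest is -200915 mod 5859 = 4150 (at t = 35), with n = -573.

4150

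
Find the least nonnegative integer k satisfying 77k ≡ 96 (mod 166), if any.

gcd(166, 77):
  166 = 2·77 + 12
  77 = 6·12 + 5
  12 = 2·5 + 2
  5 = 2·2 + 1
  2 = 2·1
so gcd(166, 77) = 1.
1 divides 96, so solutions exist.
Back-substitute for Bézout coefficients:
  1 = 5 - 2·2
  ... = 77·(69) + 166·(-32)
So 77·(69) ≡ 1 (mod 166); multiply by 96: k ≡ 6624 (mod 166).
Smallest nonnegative: k = 6624 mod 166 = 150.

150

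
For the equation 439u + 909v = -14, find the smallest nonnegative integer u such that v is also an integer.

646

gcd(909, 439) = 1.
1 divides -14, so solutions exist.
By Bézout, 439·(-176) + 909·(85) = 1.
Scale by -14/1 = -14: (u₀, v₀) = (2464, -1190).
General solution: u = 2464 + 909t, v = -1190 - 439t for integer t.
u ≥ 0: smallest is 2464 mod 909 = 646 (at t = -2), with v = -312.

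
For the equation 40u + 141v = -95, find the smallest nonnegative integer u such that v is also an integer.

121

gcd(141, 40):
  141 = 3·40 + 21
  40 = 1·21 + 19
  21 = 1·19 + 2
  19 = 9·2 + 1
  2 = 2·1
so gcd(141, 40) = 1.
1 divides -95, so solutions exist.
Back-substitute for Bézout coefficients:
  1 = 19 - 9·2
  ... = 40·(67) + 141·(-19)
Scale by -95/1 = -95: (u₀, v₀) = (-6365, 1805).
General solution: u = -6365 + 141t, v = 1805 - 40t for integer t.
u ≥ 0: smallest is -6365 mod 141 = 121 (at t = 46), with v = -35.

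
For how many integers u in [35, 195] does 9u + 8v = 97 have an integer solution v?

gcd(9, 8):
  9 = 1×8 + 1
  8 = 8×1
so gcd(9, 8) = 1.
Back-substitute for Bézout coefficients:
  1 = 9 - 1×8
  ... = 9×(1) + 8×(-1)
Scale by 97: particular solution (97, -97); reduce u mod 8: (1, 11).
General solution: u = 1 + 8t, v = 11 - 9t for integer t.
35 ≤ 1 + 8t ≤ 195 gives t ∈ [5, 24], which is 20 values.

20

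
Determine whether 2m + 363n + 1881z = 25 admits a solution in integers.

gcd(363, 2):
  363 = 181·2 + 1
  2 = 2·1
so gcd(363, 2) = 1.
gcd(1, 1881) = 1.
1 divides 25, so integer solutions exist.

yes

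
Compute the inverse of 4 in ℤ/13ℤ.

gcd(13, 4):
  13 = 3×4 + 1
  4 = 4×1
so gcd(13, 4) = 1.
Back-substitute for Bézout coefficients:
  1 = 13 - 3×4
  ... = 4×(-3) + 13×(1)
So 4×-3 ≡ 1 (mod 13), and -3 mod 13 = 10.

10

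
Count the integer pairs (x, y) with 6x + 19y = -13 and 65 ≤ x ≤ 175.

gcd(19, 6) = 1  (19 = 3·6 + 1, 6 = 6·1).
Back-substituting, 6·(-3) + 19·(1) = 1.
Scale by -13: particular solution (39, -13); reduce x mod 19: (1, -1).
General solution: x = 1 + 19t, y = -1 - 6t for integer t.
65 ≤ 1 + 19t ≤ 175 gives t ∈ [4, 9], which is 6 values.

6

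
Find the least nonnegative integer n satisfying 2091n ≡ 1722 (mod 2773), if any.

gcd(2773, 2091) = 1.
1 divides 1722, so solutions exist.
By Bézout, 2091·(-801) + 2773·(604) = 1.
So 2091·(-801) ≡ 1 (mod 2773); multiply by 1722: n ≡ -1379322 (mod 2773).
Smallest nonnegative: n = -1379322 mod 2773 = 1632.

1632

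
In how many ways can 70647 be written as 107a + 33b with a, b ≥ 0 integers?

gcd(107, 33):
  107 = 3*33 + 8
  33 = 4*8 + 1
  8 = 8*1
so gcd(107, 33) = 1.
Back-substitute for Bézout coefficients:
  1 = 33 - 4*8
  ... = 107*(-4) + 33*(13)
Scale by 70647: one solution is (-282588, 918411). Reduce a mod 33: (24, 2063).
General: a = 24 + 33t, b = 2063 - 107t.
a ≥ 0 ⇒ t ≥ 0; b ≥ 0 ⇒ t ≤ 19. So t ∈ [0, 19]: 20 solutions.

20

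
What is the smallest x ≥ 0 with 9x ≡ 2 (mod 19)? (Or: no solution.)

15

gcd(19, 9) = 1.
1 divides 2, so solutions exist.
By Bézout, 9·(-2) + 19·(1) = 1.
So 9·(-2) ≡ 1 (mod 19); multiply by 2: x ≡ -4 (mod 19).
Smallest nonnegative: x = -4 mod 19 = 15.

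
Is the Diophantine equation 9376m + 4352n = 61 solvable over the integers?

gcd(9376, 4352) = 32  (9376 = 2·4352 + 672, 4352 = 6·672 + 320, 672 = 2·320 + 32, 320 = 10·32).
32 does not divide 61 (remainder 29), so no integer solutions.

no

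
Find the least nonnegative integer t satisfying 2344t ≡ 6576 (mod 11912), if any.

201

gcd(11912, 2344):
  11912 = 5·2344 + 192
  2344 = 12·192 + 40
  192 = 4·40 + 32
  40 = 1·32 + 8
  32 = 4·8
so gcd(11912, 2344) = 8.
8 divides 6576, so solutions exist.
Back-substitute for Bézout coefficients:
  8 = 40 - 1·32
  ... = 2344·(310) + 11912·(-61)
So 2344·(310) ≡ 8 (mod 11912); multiply by 822: t ≡ 254820 (mod 1489).
Smallest nonnegative: t = 254820 mod 1489 = 201.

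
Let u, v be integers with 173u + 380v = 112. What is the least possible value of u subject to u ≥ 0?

gcd(380, 173):
  380 = 2*173 + 34
  173 = 5*34 + 3
  34 = 11*3 + 1
  3 = 3*1
so gcd(380, 173) = 1.
1 divides 112, so solutions exist.
Back-substitute for Bézout coefficients:
  1 = 34 - 11*3
  ... = 173*(-123) + 380*(56)
Scale by 112/1 = 112: (u₀, v₀) = (-13776, 6272).
General solution: u = -13776 + 380t, v = 6272 - 173t for integer t.
u ≥ 0: smallest is -13776 mod 380 = 284 (at t = 37), with v = -129.

284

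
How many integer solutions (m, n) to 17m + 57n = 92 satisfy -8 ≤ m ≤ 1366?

25

gcd(57, 17) = 1  (57 = 3×17 + 6, 17 = 2×6 + 5, 6 = 1×5 + 1, 5 = 5×1).
Back-substituting, 17×(-10) + 57×(3) = 1.
Scale by 92: particular solution (-920, 276); reduce m mod 57: (49, -13).
General solution: m = 49 + 57t, n = -13 - 17t for integer t.
-8 ≤ 49 + 57t ≤ 1366 gives t ∈ [-1, 23], which is 25 values.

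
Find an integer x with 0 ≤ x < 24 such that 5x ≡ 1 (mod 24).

gcd(24, 5) = 1  (24 = 4·5 + 4, 5 = 1·4 + 1, 4 = 4·1).
Back-substituting, 5·(5) + 24·(-1) = 1.
So 5·5 ≡ 1 (mod 24), and 5 mod 24 = 5.

5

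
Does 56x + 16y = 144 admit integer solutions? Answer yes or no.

yes

gcd(56, 16) = 8  (56 = 3·16 + 8, 16 = 2·8).
8 divides 144, so integer solutions exist.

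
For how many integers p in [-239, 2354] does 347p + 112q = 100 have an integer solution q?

gcd(347, 112) = 1.
By Bézout, 347·(51) + 112·(-158) = 1.
Particular solution: (60, -185).
General solution: p = 60 + 112t, q = -185 - 347t for integer t.
-239 ≤ 60 + 112t ≤ 2354 gives t ∈ [-2, 20], which is 23 values.

23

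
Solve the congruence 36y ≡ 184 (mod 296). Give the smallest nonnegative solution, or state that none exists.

38

gcd(296, 36) = 4  (296 = 8*36 + 8, 36 = 4*8 + 4, 8 = 2*4).
4 divides 184, so solutions exist.
Back-substituting, 36*(33) + 296*(-4) = 4.
So 36*(33) ≡ 4 (mod 296); multiply by 46: y ≡ 1518 (mod 74).
Smallest nonnegative: y = 1518 mod 74 = 38.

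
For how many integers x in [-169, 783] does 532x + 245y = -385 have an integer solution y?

gcd(532, 245) = 7  (532 = 2·245 + 42, 245 = 5·42 + 35, 42 = 1·35 + 7, 35 = 5·7).
Back-substituting, 532·(6) + 245·(-13) = 7.
Scale by -55: particular solution (-330, 715); reduce x mod 35: (20, -45).
General solution: x = 20 + 35t, y = -45 - 76t for integer t.
-169 ≤ 20 + 35t ≤ 783 gives t ∈ [-5, 21], which is 27 values.

27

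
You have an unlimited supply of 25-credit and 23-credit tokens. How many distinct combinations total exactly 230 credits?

1

Need nonnegative integers with 25j + 23k = 230.
gcd(25, 23) = 1, and 25·(-11) + 23·(12) = 1.
So (j₀, k₀) = (-2530, 2760); general j = -2530 + 23t, k = 2760 - 25t.
j ≥ 0 ⇒ t ≥ 110; k ≥ 0 ⇒ t ≤ 110. That's 1 value of t.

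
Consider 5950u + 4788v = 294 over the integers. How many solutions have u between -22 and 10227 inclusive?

gcd(5950, 4788) = 14  (5950 = 1*4788 + 1162, 4788 = 4*1162 + 140, 1162 = 8*140 + 42, 140 = 3*42 + 14, 42 = 3*14).
Back-substituting, 5950*(-103) + 4788*(128) = 14.
Scale by 21: particular solution (-2163, 2688); reduce u mod 342: (231, -287).
General solution: u = 231 + 342t, v = -287 - 425t for integer t.
-22 ≤ 231 + 342t ≤ 10227 gives t ∈ [0, 29], which is 30 values.

30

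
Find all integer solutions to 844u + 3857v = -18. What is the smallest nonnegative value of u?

3793

gcd(3857, 844):
  3857 = 4*844 + 481
  844 = 1*481 + 363
  481 = 1*363 + 118
  363 = 3*118 + 9
  118 = 13*9 + 1
  9 = 9*1
so gcd(3857, 844) = 1.
1 divides -18, so solutions exist.
Back-substitute for Bézout coefficients:
  1 = 118 - 13*9
  ... = 844*(-425) + 3857*(93)
Scale by -18/1 = -18: (u₀, v₀) = (7650, -1674).
General solution: u = 7650 + 3857t, v = -1674 - 844t for integer t.
u ≥ 0: smallest is 7650 mod 3857 = 3793 (at t = -1), with v = -830.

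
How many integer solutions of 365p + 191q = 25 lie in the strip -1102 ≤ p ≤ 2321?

18

gcd(365, 191) = 1  (365 = 1*191 + 174, 191 = 1*174 + 17, 174 = 10*17 + 4, 17 = 4*4 + 1, 4 = 4*1).
Back-substituting, 365*(-45) + 191*(86) = 1.
Scale by 25: particular solution (-1125, 2150); reduce p mod 191: (21, -40).
General solution: p = 21 + 191t, q = -40 - 365t for integer t.
-1102 ≤ 21 + 191t ≤ 2321 gives t ∈ [-5, 12], which is 18 values.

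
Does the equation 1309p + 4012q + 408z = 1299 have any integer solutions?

gcd(4012, 1309):
  4012 = 3·1309 + 85
  1309 = 15·85 + 34
  85 = 2·34 + 17
  34 = 2·17
so gcd(4012, 1309) = 17.
gcd(17, 408) = 17.
17 does not divide 1299 (remainder 7), so no integer solutions.

no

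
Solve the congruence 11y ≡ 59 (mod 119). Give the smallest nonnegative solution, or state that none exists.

27

gcd(119, 11):
  119 = 10·11 + 9
  11 = 1·9 + 2
  9 = 4·2 + 1
  2 = 2·1
so gcd(119, 11) = 1.
1 divides 59, so solutions exist.
Back-substitute for Bézout coefficients:
  1 = 9 - 4·2
  ... = 11·(-54) + 119·(5)
So 11·(-54) ≡ 1 (mod 119); multiply by 59: y ≡ -3186 (mod 119).
Smallest nonnegative: y = -3186 mod 119 = 27.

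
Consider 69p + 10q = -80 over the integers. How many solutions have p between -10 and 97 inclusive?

gcd(69, 10):
  69 = 6·10 + 9
  10 = 1·9 + 1
  9 = 9·1
so gcd(69, 10) = 1.
Back-substitute for Bézout coefficients:
  1 = 10 - 1·9
  ... = 69·(-1) + 10·(7)
Scale by -80: particular solution (80, -560); reduce p mod 10: (0, -8).
General solution: p = 0 + 10t, q = -8 - 69t for integer t.
-10 ≤ 0 + 10t ≤ 97 gives t ∈ [-1, 9], which is 11 values.

11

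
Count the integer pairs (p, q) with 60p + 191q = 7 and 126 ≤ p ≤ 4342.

gcd(191, 60) = 1.
By Bézout, 60×(-35) + 191×(11) = 1.
Particular solution: (137, -43).
General solution: p = 137 + 191t, q = -43 - 60t for integer t.
126 ≤ 137 + 191t ≤ 4342 gives t ∈ [0, 22], which is 23 values.

23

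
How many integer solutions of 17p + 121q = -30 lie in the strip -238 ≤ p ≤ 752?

8

gcd(121, 17) = 1  (121 = 7*17 + 2, 17 = 8*2 + 1, 2 = 2*1).
Back-substituting, 17*(57) + 121*(-8) = 1.
Scale by -30: particular solution (-1710, 240); reduce p mod 121: (105, -15).
General solution: p = 105 + 121t, q = -15 - 17t for integer t.
-238 ≤ 105 + 121t ≤ 752 gives t ∈ [-2, 5], which is 8 values.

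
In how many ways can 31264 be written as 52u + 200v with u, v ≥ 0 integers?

gcd(200, 52):
  200 = 3·52 + 44
  52 = 1·44 + 8
  44 = 5·8 + 4
  8 = 2·4
so gcd(200, 52) = 4.
Back-substitute for Bézout coefficients:
  4 = 44 - 5·8
  ... = 52·(-23) + 200·(6)
Scale by 7816: one solution is (-179768, 46896). Reduce u mod 50: (32, 148).
General: u = 32 + 50t, v = 148 - 13t.
u ≥ 0 ⇒ t ≥ 0; v ≥ 0 ⇒ t ≤ 11. So t ∈ [0, 11]: 12 solutions.

12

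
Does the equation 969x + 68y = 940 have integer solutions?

gcd(969, 68) = 17.
17 does not divide 940 (remainder 5), so no integer solutions.

no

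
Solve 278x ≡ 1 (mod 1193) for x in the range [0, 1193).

648

gcd(1193, 278):
  1193 = 4·278 + 81
  278 = 3·81 + 35
  81 = 2·35 + 11
  35 = 3·11 + 2
  11 = 5·2 + 1
  2 = 2·1
so gcd(1193, 278) = 1.
Back-substitute for Bézout coefficients:
  1 = 11 - 5·2
  ... = 278·(-545) + 1193·(127)
So 278·-545 ≡ 1 (mod 1193), and -545 mod 1193 = 648.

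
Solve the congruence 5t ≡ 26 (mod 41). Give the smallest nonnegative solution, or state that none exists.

38

gcd(41, 5) = 1  (41 = 8×5 + 1, 5 = 5×1).
1 divides 26, so solutions exist.
Back-substituting, 5×(-8) + 41×(1) = 1.
So 5×(-8) ≡ 1 (mod 41); multiply by 26: t ≡ -208 (mod 41).
Smallest nonnegative: t = -208 mod 41 = 38.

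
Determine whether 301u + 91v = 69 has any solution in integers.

no

gcd(301, 91) = 7.
7 does not divide 69 (remainder 6), so no integer solutions.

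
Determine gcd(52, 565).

gcd(565, 52) = 1  (565 = 10*52 + 45, 52 = 1*45 + 7, 45 = 6*7 + 3, 7 = 2*3 + 1, 3 = 3*1).

1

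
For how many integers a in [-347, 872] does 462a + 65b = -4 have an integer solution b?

gcd(462, 65):
  462 = 7*65 + 7
  65 = 9*7 + 2
  7 = 3*2 + 1
  2 = 2*1
so gcd(462, 65) = 1.
Back-substitute for Bézout coefficients:
  1 = 7 - 3*2
  ... = 462*(28) + 65*(-199)
Scale by -4: particular solution (-112, 796); reduce a mod 65: (18, -128).
General solution: a = 18 + 65t, b = -128 - 462t for integer t.
-347 ≤ 18 + 65t ≤ 872 gives t ∈ [-5, 13], which is 19 values.

19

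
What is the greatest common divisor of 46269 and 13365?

9

gcd(46269, 13365) = 9  (46269 = 3·13365 + 6174, 13365 = 2·6174 + 1017, 6174 = 6·1017 + 72, 1017 = 14·72 + 9, 72 = 8·9).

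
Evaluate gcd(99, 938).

1

gcd(938, 99) = 1  (938 = 9×99 + 47, 99 = 2×47 + 5, 47 = 9×5 + 2, 5 = 2×2 + 1, 2 = 2×1).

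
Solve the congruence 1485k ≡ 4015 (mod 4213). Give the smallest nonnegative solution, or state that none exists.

gcd(4213, 1485):
  4213 = 2·1485 + 1243
  1485 = 1·1243 + 242
  1243 = 5·242 + 33
  242 = 7·33 + 11
  33 = 3·11
so gcd(4213, 1485) = 11.
11 divides 4015, so solutions exist.
Back-substitute for Bézout coefficients:
  11 = 242 - 7·33
  ... = 1485·(122) + 4213·(-43)
So 1485·(122) ≡ 11 (mod 4213); multiply by 365: k ≡ 44530 (mod 383).
Smallest nonnegative: k = 44530 mod 383 = 102.

102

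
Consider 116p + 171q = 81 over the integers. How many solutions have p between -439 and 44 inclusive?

gcd(171, 116) = 1  (171 = 1×116 + 55, 116 = 2×55 + 6, 55 = 9×6 + 1, 6 = 6×1).
Back-substituting, 116×(-28) + 171×(19) = 1.
Scale by 81: particular solution (-2268, 1539); reduce p mod 171: (126, -85).
General solution: p = 126 + 171t, q = -85 - 116t for integer t.
-439 ≤ 126 + 171t ≤ 44 gives t ∈ [-3, -1], which is 3 values.

3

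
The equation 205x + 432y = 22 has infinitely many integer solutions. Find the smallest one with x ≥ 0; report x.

gcd(432, 205) = 1  (432 = 2×205 + 22, 205 = 9×22 + 7, 22 = 3×7 + 1, 7 = 7×1).
1 divides 22, so solutions exist.
Back-substituting, 205×(-59) + 432×(28) = 1.
Scale by 22/1 = 22: (x₀, y₀) = (-1298, 616).
General solution: x = -1298 + 432t, y = 616 - 205t for integer t.
x ≥ 0: smallest is -1298 mod 432 = 430 (at t = 4), with y = -204.

430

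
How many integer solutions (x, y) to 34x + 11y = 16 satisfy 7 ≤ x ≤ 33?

2

gcd(34, 11):
  34 = 3×11 + 1
  11 = 11×1
so gcd(34, 11) = 1.
Back-substitute for Bézout coefficients:
  1 = 34 - 3×11
  ... = 34×(1) + 11×(-3)
Scale by 16: particular solution (16, -48); reduce x mod 11: (5, -14).
General solution: x = 5 + 11t, y = -14 - 34t for integer t.
7 ≤ 5 + 11t ≤ 33 gives t ∈ [1, 2], which is 2 values.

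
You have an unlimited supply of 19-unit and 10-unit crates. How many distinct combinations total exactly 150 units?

1

Need nonnegative integers with 19j + 10k = 150.
gcd(19, 10) = 1, and 19·(-1) + 10·(2) = 1.
So (j₀, k₀) = (-150, 300); general j = -150 + 10t, k = 300 - 19t.
j ≥ 0 ⇒ t ≥ 15; k ≥ 0 ⇒ t ≤ 15. That's 1 value of t.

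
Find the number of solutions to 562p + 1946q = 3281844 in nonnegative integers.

gcd(1946, 562):
  1946 = 3·562 + 260
  562 = 2·260 + 42
  260 = 6·42 + 8
  42 = 5·8 + 2
  8 = 4·2
so gcd(1946, 562) = 2.
Back-substitute for Bézout coefficients:
  2 = 42 - 5·8
  ... = 562·(232) + 1946·(-67)
Scale by 1640922: one solution is (380693904, -109941774). Reduce p mod 973: (843, 1443).
General: p = 843 + 973t, q = 1443 - 281t.
p ≥ 0 ⇒ t ≥ 0; q ≥ 0 ⇒ t ≤ 5. So t ∈ [0, 5]: 6 solutions.

6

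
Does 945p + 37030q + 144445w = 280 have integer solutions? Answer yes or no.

gcd(37030, 945) = 35  (37030 = 39×945 + 175, 945 = 5×175 + 70, 175 = 2×70 + 35, 70 = 2×35).
gcd(35, 144445) = 35.
35 divides 280, so integer solutions exist.

yes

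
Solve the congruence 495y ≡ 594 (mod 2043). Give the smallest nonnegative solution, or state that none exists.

92

gcd(2043, 495):
  2043 = 4·495 + 63
  495 = 7·63 + 54
  63 = 1·54 + 9
  54 = 6·9
so gcd(2043, 495) = 9.
9 divides 594, so solutions exist.
Back-substitute for Bézout coefficients:
  9 = 63 - 1·54
  ... = 495·(-33) + 2043·(8)
So 495·(-33) ≡ 9 (mod 2043); multiply by 66: y ≡ -2178 (mod 227).
Smallest nonnegative: y = -2178 mod 227 = 92.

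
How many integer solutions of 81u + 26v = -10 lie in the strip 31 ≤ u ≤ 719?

gcd(81, 26):
  81 = 3*26 + 3
  26 = 8*3 + 2
  3 = 1*2 + 1
  2 = 2*1
so gcd(81, 26) = 1.
Back-substitute for Bézout coefficients:
  1 = 3 - 1*2
  ... = 81*(9) + 26*(-28)
Scale by -10: particular solution (-90, 280); reduce u mod 26: (14, -44).
General solution: u = 14 + 26t, v = -44 - 81t for integer t.
31 ≤ 14 + 26t ≤ 719 gives t ∈ [1, 27], which is 27 values.

27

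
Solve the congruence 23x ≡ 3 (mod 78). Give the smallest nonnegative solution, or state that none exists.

51

gcd(78, 23) = 1  (78 = 3*23 + 9, 23 = 2*9 + 5, 9 = 1*5 + 4, 5 = 1*4 + 1, 4 = 4*1).
1 divides 3, so solutions exist.
Back-substituting, 23*(17) + 78*(-5) = 1.
So 23*(17) ≡ 1 (mod 78); multiply by 3: x ≡ 51 (mod 78).
Smallest nonnegative: x = 51 mod 78 = 51.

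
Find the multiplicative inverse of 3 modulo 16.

11

gcd(16, 3):
  16 = 5*3 + 1
  3 = 3*1
so gcd(16, 3) = 1.
Back-substitute for Bézout coefficients:
  1 = 16 - 5*3
  ... = 3*(-5) + 16*(1)
So 3*-5 ≡ 1 (mod 16), and -5 mod 16 = 11.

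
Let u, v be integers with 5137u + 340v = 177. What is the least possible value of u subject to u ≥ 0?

gcd(5137, 340):
  5137 = 15·340 + 37
  340 = 9·37 + 7
  37 = 5·7 + 2
  7 = 3·2 + 1
  2 = 2·1
so gcd(5137, 340) = 1.
1 divides 177, so solutions exist.
Back-substitute for Bézout coefficients:
  1 = 7 - 3·2
  ... = 5137·(-147) + 340·(2221)
Scale by 177/1 = 177: (u₀, v₀) = (-26019, 393117).
General solution: u = -26019 + 340t, v = 393117 - 5137t for integer t.
u ≥ 0: smallest is -26019 mod 340 = 161 (at t = 77), with v = -2432.

161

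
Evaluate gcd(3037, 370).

gcd(3037, 370):
  3037 = 8·370 + 77
  370 = 4·77 + 62
  77 = 1·62 + 15
  62 = 4·15 + 2
  15 = 7·2 + 1
  2 = 2·1
so gcd(3037, 370) = 1.

1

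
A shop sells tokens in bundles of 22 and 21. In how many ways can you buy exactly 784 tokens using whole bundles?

Need nonnegative integers with 22j + 21k = 784.
gcd(22, 21) = 1, and 22·(1) + 21·(-1) = 1.
So (j₀, k₀) = (784, -784); general j = 784 + 21t, k = -784 - 22t.
j ≥ 0 ⇒ t ≥ -37; k ≥ 0 ⇒ t ≤ -36. That's 2 values of t.

2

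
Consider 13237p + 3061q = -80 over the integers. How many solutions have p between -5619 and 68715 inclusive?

24

gcd(13237, 3061) = 1.
By Bézout, 13237·(-336) + 3061·(1453) = 1.
Particular solution: (2392, -10344).
General solution: p = 2392 + 3061t, q = -10344 - 13237t for integer t.
-5619 ≤ 2392 + 3061t ≤ 68715 gives t ∈ [-2, 21], which is 24 values.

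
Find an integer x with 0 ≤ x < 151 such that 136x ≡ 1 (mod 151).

gcd(151, 136):
  151 = 1×136 + 15
  136 = 9×15 + 1
  15 = 15×1
so gcd(151, 136) = 1.
Back-substitute for Bézout coefficients:
  1 = 136 - 9×15
  ... = 136×(10) + 151×(-9)
So 136×10 ≡ 1 (mod 151), and 10 mod 151 = 10.

10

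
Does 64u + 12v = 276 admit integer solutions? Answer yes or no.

gcd(64, 12) = 4  (64 = 5×12 + 4, 12 = 3×4).
4 divides 276, so integer solutions exist.

yes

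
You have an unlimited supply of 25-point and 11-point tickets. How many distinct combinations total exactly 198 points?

Need nonnegative integers with 25j + 11k = 198.
gcd(25, 11) = 1, and 25·(4) + 11·(-9) = 1.
So (j₀, k₀) = (792, -1782); general j = 792 + 11t, k = -1782 - 25t.
j ≥ 0 ⇒ t ≥ -72; k ≥ 0 ⇒ t ≤ -72. That's 1 value of t.

1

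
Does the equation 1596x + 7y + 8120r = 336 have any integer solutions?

gcd(1596, 7) = 7  (1596 = 228×7).
gcd(7, 8120) = 7.
7 divides 336, so integer solutions exist.

yes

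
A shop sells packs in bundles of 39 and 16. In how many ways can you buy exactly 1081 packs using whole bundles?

Need nonnegative integers with 39j + 16k = 1081.
gcd(39, 16) = 1, and 39·(7) + 16·(-17) = 1.
So (j₀, k₀) = (7567, -18377); general j = 7567 + 16t, k = -18377 - 39t.
j ≥ 0 ⇒ t ≥ -472; k ≥ 0 ⇒ t ≤ -472. That's 1 value of t.

1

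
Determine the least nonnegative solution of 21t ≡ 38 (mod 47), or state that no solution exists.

13

gcd(47, 21) = 1  (47 = 2·21 + 5, 21 = 4·5 + 1, 5 = 5·1).
1 divides 38, so solutions exist.
Back-substituting, 21·(9) + 47·(-4) = 1.
So 21·(9) ≡ 1 (mod 47); multiply by 38: t ≡ 342 (mod 47).
Smallest nonnegative: t = 342 mod 47 = 13.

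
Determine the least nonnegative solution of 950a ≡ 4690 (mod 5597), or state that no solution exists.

1360

gcd(5597, 950) = 1  (5597 = 5×950 + 847, 950 = 1×847 + 103, 847 = 8×103 + 23, 103 = 4×23 + 11, 23 = 2×11 + 1, 11 = 11×1).
1 divides 4690, so solutions exist.
Back-substituting, 950×(-489) + 5597×(83) = 1.
So 950×(-489) ≡ 1 (mod 5597); multiply by 4690: a ≡ -2293410 (mod 5597).
Smallest nonnegative: a = -2293410 mod 5597 = 1360.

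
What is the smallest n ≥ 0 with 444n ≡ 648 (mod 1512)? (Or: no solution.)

90

gcd(1512, 444) = 12.
12 divides 648, so solutions exist.
By Bézout, 444·(-17) + 1512·(5) = 12.
So 444·(-17) ≡ 12 (mod 1512); multiply by 54: n ≡ -918 (mod 126).
Smallest nonnegative: n = -918 mod 126 = 90.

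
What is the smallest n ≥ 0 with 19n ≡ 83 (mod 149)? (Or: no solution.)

122

gcd(149, 19) = 1.
1 divides 83, so solutions exist.
By Bézout, 19×(-47) + 149×(6) = 1.
So 19×(-47) ≡ 1 (mod 149); multiply by 83: n ≡ -3901 (mod 149).
Smallest nonnegative: n = -3901 mod 149 = 122.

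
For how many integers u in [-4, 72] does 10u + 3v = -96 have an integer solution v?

26

gcd(10, 3) = 1  (10 = 3·3 + 1, 3 = 3·1).
Back-substituting, 10·(1) + 3·(-3) = 1.
Scale by -96: particular solution (-96, 288); reduce u mod 3: (0, -32).
General solution: u = 0 + 3t, v = -32 - 10t for integer t.
-4 ≤ 0 + 3t ≤ 72 gives t ∈ [-1, 24], which is 26 values.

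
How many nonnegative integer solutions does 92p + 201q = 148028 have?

9

gcd(201, 92) = 1  (201 = 2·92 + 17, 92 = 5·17 + 7, 17 = 2·7 + 3, 7 = 2·3 + 1, 3 = 3·1).
Back-substituting, 92·(59) + 201·(-27) = 1.
Scale by 148028: one solution is (8733652, -3996756). Reduce p mod 201: (1, 736).
General: p = 1 + 201t, q = 736 - 92t.
p ≥ 0 ⇒ t ≥ 0; q ≥ 0 ⇒ t ≤ 8. So t ∈ [0, 8]: 9 solutions.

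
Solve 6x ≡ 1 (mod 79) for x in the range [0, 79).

gcd(79, 6):
  79 = 13*6 + 1
  6 = 6*1
so gcd(79, 6) = 1.
Back-substitute for Bézout coefficients:
  1 = 79 - 13*6
  ... = 6*(-13) + 79*(1)
So 6*-13 ≡ 1 (mod 79), and -13 mod 79 = 66.

66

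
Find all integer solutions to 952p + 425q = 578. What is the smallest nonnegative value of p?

gcd(952, 425):
  952 = 2·425 + 102
  425 = 4·102 + 17
  102 = 6·17
so gcd(952, 425) = 17.
17 divides 578, so solutions exist.
Back-substitute for Bézout coefficients:
  17 = 425 - 4·102
  ... = 952·(-4) + 425·(9)
Scale by 578/17 = 34: (p₀, q₀) = (-136, 306).
General solution: p = -136 + 25t, q = 306 - 56t for integer t.
p ≥ 0: smallest is -136 mod 25 = 14 (at t = 6), with q = -30.

14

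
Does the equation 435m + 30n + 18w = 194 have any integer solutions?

gcd(435, 30) = 15  (435 = 14·30 + 15, 30 = 2·15).
gcd(15, 18) = 3.
3 does not divide 194 (remainder 2), so no integer solutions.

no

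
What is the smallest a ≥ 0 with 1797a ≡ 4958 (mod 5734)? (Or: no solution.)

gcd(5734, 1797) = 1.
1 divides 4958, so solutions exist.
By Bézout, 1797*(-769) + 5734*(241) = 1.
So 1797*(-769) ≡ 1 (mod 5734); multiply by 4958: a ≡ -3812702 (mod 5734).
Smallest nonnegative: a = -3812702 mod 5734 = 408.

408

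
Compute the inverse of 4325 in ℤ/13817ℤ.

10453

gcd(13817, 4325) = 1.
By Bézout, 4325·(-3364) + 13817·(1053) = 1.
So 4325·-3364 ≡ 1 (mod 13817), and -3364 mod 13817 = 10453.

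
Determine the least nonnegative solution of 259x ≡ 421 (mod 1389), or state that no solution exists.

613

gcd(1389, 259) = 1  (1389 = 5×259 + 94, 259 = 2×94 + 71, 94 = 1×71 + 23, 71 = 3×23 + 2, 23 = 11×2 + 1, 2 = 2×1).
1 divides 421, so solutions exist.
Back-substituting, 259×(-665) + 1389×(124) = 1.
So 259×(-665) ≡ 1 (mod 1389); multiply by 421: x ≡ -279965 (mod 1389).
Smallest nonnegative: x = -279965 mod 1389 = 613.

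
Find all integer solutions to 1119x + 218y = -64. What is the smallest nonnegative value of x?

88

gcd(1119, 218):
  1119 = 5·218 + 29
  218 = 7·29 + 15
  29 = 1·15 + 14
  15 = 1·14 + 1
  14 = 14·1
so gcd(1119, 218) = 1.
1 divides -64, so solutions exist.
Back-substitute for Bézout coefficients:
  1 = 15 - 1·14
  ... = 1119·(-15) + 218·(77)
Scale by -64/1 = -64: (x₀, y₀) = (960, -4928).
General solution: x = 960 + 218t, y = -4928 - 1119t for integer t.
x ≥ 0: smallest is 960 mod 218 = 88 (at t = -4), with y = -452.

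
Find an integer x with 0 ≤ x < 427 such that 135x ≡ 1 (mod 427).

291

gcd(427, 135) = 1.
By Bézout, 135*(-136) + 427*(43) = 1.
So 135*-136 ≡ 1 (mod 427), and -136 mod 427 = 291.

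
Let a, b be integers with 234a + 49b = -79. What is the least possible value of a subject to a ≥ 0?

gcd(234, 49):
  234 = 4×49 + 38
  49 = 1×38 + 11
  38 = 3×11 + 5
  11 = 2×5 + 1
  5 = 5×1
so gcd(234, 49) = 1.
1 divides -79, so solutions exist.
Back-substitute for Bézout coefficients:
  1 = 11 - 2×5
  ... = 234×(-9) + 49×(43)
Scale by -79/1 = -79: (a₀, b₀) = (711, -3397).
General solution: a = 711 + 49t, b = -3397 - 234t for integer t.
a ≥ 0: smallest is 711 mod 49 = 25 (at t = -14), with b = -121.

25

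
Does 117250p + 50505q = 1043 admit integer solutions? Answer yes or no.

gcd(117250, 50505):
  117250 = 2·50505 + 16240
  50505 = 3·16240 + 1785
  16240 = 9·1785 + 175
  1785 = 10·175 + 35
  175 = 5·35
so gcd(117250, 50505) = 35.
35 does not divide 1043 (remainder 28), so no integer solutions.

no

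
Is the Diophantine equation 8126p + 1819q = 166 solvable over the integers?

no

gcd(8126, 1819) = 17  (8126 = 4·1819 + 850, 1819 = 2·850 + 119, 850 = 7·119 + 17, 119 = 7·17).
17 does not divide 166 (remainder 13), so no integer solutions.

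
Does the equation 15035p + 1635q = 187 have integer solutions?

gcd(15035, 1635) = 5  (15035 = 9·1635 + 320, 1635 = 5·320 + 35, 320 = 9·35 + 5, 35 = 7·5).
5 does not divide 187 (remainder 2), so no integer solutions.

no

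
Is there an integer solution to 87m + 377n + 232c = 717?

gcd(377, 87):
  377 = 4·87 + 29
  87 = 3·29
so gcd(377, 87) = 29.
gcd(29, 232) = 29.
29 does not divide 717 (remainder 21), so no integer solutions.

no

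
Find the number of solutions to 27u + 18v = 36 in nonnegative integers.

gcd(27, 18):
  27 = 1×18 + 9
  18 = 2×9
so gcd(27, 18) = 9.
Back-substitute for Bézout coefficients:
  9 = 27 - 1×18
  ... = 27×(1) + 18×(-1)
Scale by 4: one solution is (4, -4). Reduce u mod 2: (0, 2).
General: u = 0 + 2t, v = 2 - 3t.
u ≥ 0 ⇒ t ≥ 0; v ≥ 0 ⇒ t ≤ 0. So t ∈ [0, 0]: 1 solution.

1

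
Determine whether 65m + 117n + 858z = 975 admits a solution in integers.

gcd(117, 65) = 13  (117 = 1·65 + 52, 65 = 1·52 + 13, 52 = 4·13).
gcd(13, 858) = 13.
13 divides 975, so integer solutions exist.

yes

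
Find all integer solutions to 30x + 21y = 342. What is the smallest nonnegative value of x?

3

gcd(30, 21):
  30 = 1*21 + 9
  21 = 2*9 + 3
  9 = 3*3
so gcd(30, 21) = 3.
3 divides 342, so solutions exist.
Back-substitute for Bézout coefficients:
  3 = 21 - 2*9
  ... = 30*(-2) + 21*(3)
Scale by 342/3 = 114: (x₀, y₀) = (-228, 342).
General solution: x = -228 + 7t, y = 342 - 10t for integer t.
x ≥ 0: smallest is -228 mod 7 = 3 (at t = 33), with y = 12.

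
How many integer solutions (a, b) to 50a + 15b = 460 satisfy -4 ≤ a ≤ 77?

gcd(50, 15) = 5  (50 = 3*15 + 5, 15 = 3*5).
Back-substituting, 50*(1) + 15*(-3) = 5.
Scale by 92: particular solution (92, -276); reduce a mod 3: (2, 24).
General solution: a = 2 + 3t, b = 24 - 10t for integer t.
-4 ≤ 2 + 3t ≤ 77 gives t ∈ [-2, 25], which is 28 values.

28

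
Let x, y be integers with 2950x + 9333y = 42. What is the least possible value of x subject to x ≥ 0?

gcd(9333, 2950):
  9333 = 3·2950 + 483
  2950 = 6·483 + 52
  483 = 9·52 + 15
  52 = 3·15 + 7
  15 = 2·7 + 1
  7 = 7·1
so gcd(9333, 2950) = 1.
1 divides 42, so solutions exist.
Back-substitute for Bézout coefficients:
  1 = 15 - 2·7
  ... = 2950·(-1256) + 9333·(397)
Scale by 42/1 = 42: (x₀, y₀) = (-52752, 16674).
General solution: x = -52752 + 9333t, y = 16674 - 2950t for integer t.
x ≥ 0: smallest is -52752 mod 9333 = 3246 (at t = 6), with y = -1026.

3246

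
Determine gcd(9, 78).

3

gcd(78, 9):
  78 = 8·9 + 6
  9 = 1·6 + 3
  6 = 2·3
so gcd(78, 9) = 3.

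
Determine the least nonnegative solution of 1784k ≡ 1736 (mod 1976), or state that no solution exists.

gcd(1976, 1784) = 8  (1976 = 1·1784 + 192, 1784 = 9·192 + 56, 192 = 3·56 + 24, 56 = 2·24 + 8, 24 = 3·8).
8 divides 1736, so solutions exist.
Back-substituting, 1784·(72) + 1976·(-65) = 8.
So 1784·(72) ≡ 8 (mod 1976); multiply by 217: k ≡ 15624 (mod 247).
Smallest nonnegative: k = 15624 mod 247 = 63.

63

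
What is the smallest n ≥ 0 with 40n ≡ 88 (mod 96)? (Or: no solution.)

gcd(96, 40) = 8  (96 = 2·40 + 16, 40 = 2·16 + 8, 16 = 2·8).
8 divides 88, so solutions exist.
Back-substituting, 40·(5) + 96·(-2) = 8.
So 40·(5) ≡ 8 (mod 96); multiply by 11: n ≡ 55 (mod 12).
Smallest nonnegative: n = 55 mod 12 = 7.

7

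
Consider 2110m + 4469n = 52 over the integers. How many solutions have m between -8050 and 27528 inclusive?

8

gcd(4469, 2110) = 1.
By Bézout, 2110*(341) + 4469*(-161) = 1.
Particular solution: (4325, -2042).
General solution: m = 4325 + 4469t, n = -2042 - 2110t for integer t.
-8050 ≤ 4325 + 4469t ≤ 27528 gives t ∈ [-2, 5], which is 8 values.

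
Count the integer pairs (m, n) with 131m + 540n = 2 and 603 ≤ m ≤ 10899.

19

gcd(540, 131):
  540 = 4·131 + 16
  131 = 8·16 + 3
  16 = 5·3 + 1
  3 = 3·1
so gcd(540, 131) = 1.
Back-substitute for Bézout coefficients:
  1 = 16 - 5·3
  ... = 131·(-169) + 540·(41)
Scale by 2: particular solution (-338, 82); reduce m mod 540: (202, -49).
General solution: m = 202 + 540t, n = -49 - 131t for integer t.
603 ≤ 202 + 540t ≤ 10899 gives t ∈ [1, 19], which is 19 values.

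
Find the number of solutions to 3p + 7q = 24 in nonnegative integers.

2

gcd(7, 3) = 1  (7 = 2*3 + 1, 3 = 3*1).
Back-substituting, 3*(-2) + 7*(1) = 1.
Scale by 24: one solution is (-48, 24). Reduce p mod 7: (1, 3).
General: p = 1 + 7t, q = 3 - 3t.
p ≥ 0 ⇒ t ≥ 0; q ≥ 0 ⇒ t ≤ 1. So t ∈ [0, 1]: 2 solutions.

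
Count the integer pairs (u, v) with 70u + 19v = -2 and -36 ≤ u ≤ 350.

gcd(70, 19):
  70 = 3×19 + 13
  19 = 1×13 + 6
  13 = 2×6 + 1
  6 = 6×1
so gcd(70, 19) = 1.
Back-substitute for Bézout coefficients:
  1 = 13 - 2×6
  ... = 70×(3) + 19×(-11)
Scale by -2: particular solution (-6, 22); reduce u mod 19: (13, -48).
General solution: u = 13 + 19t, v = -48 - 70t for integer t.
-36 ≤ 13 + 19t ≤ 350 gives t ∈ [-2, 17], which is 20 values.

20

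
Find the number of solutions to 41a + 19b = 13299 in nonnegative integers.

gcd(41, 19) = 1  (41 = 2*19 + 3, 19 = 6*3 + 1, 3 = 3*1).
Back-substituting, 41*(-6) + 19*(13) = 1.
Scale by 13299: one solution is (-79794, 172887). Reduce a mod 19: (6, 687).
General: a = 6 + 19t, b = 687 - 41t.
a ≥ 0 ⇒ t ≥ 0; b ≥ 0 ⇒ t ≤ 16. So t ∈ [0, 16]: 17 solutions.

17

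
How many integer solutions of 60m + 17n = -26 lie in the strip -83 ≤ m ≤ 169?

gcd(60, 17) = 1.
By Bézout, 60×(2) + 17×(-7) = 1.
Particular solution: (16, -58).
General solution: m = 16 + 17t, n = -58 - 60t for integer t.
-83 ≤ 16 + 17t ≤ 169 gives t ∈ [-5, 9], which is 15 values.

15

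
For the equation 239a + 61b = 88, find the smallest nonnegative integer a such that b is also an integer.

19

gcd(239, 61) = 1  (239 = 3*61 + 56, 61 = 1*56 + 5, 56 = 11*5 + 1, 5 = 5*1).
1 divides 88, so solutions exist.
Back-substituting, 239*(12) + 61*(-47) = 1.
Scale by 88/1 = 88: (a₀, b₀) = (1056, -4136).
General solution: a = 1056 + 61t, b = -4136 - 239t for integer t.
a ≥ 0: smallest is 1056 mod 61 = 19 (at t = -17), with b = -73.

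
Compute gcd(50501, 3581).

gcd(50501, 3581) = 1  (50501 = 14·3581 + 367, 3581 = 9·367 + 278, 367 = 1·278 + 89, 278 = 3·89 + 11, 89 = 8·11 + 1, 11 = 11·1).

1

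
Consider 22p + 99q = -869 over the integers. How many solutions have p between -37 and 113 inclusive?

gcd(99, 22):
  99 = 4·22 + 11
  22 = 2·11
so gcd(99, 22) = 11.
Back-substitute for Bézout coefficients:
  11 = 99 - 4·22
  ... = 22·(-4) + 99·(1)
Scale by -79: particular solution (316, -79); reduce p mod 9: (1, -9).
General solution: p = 1 + 9t, q = -9 - 2t for integer t.
-37 ≤ 1 + 9t ≤ 113 gives t ∈ [-4, 12], which is 17 values.

17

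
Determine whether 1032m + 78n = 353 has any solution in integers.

no

gcd(1032, 78) = 6.
6 does not divide 353 (remainder 5), so no integer solutions.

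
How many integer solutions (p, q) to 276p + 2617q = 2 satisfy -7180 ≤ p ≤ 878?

gcd(2617, 276) = 1.
By Bézout, 276*(787) + 2617*(-83) = 1.
Particular solution: (1574, -166).
General solution: p = 1574 + 2617t, q = -166 - 276t for integer t.
-7180 ≤ 1574 + 2617t ≤ 878 gives t ∈ [-3, -1], which is 3 values.

3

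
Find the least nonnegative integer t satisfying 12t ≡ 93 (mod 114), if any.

gcd(114, 12):
  114 = 9*12 + 6
  12 = 2*6
so gcd(114, 12) = 6.
6 does not divide 93, so the congruence has no solution.

no solution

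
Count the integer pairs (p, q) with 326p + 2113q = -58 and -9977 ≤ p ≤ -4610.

gcd(2113, 326):
  2113 = 6*326 + 157
  326 = 2*157 + 12
  157 = 13*12 + 1
  12 = 12*1
so gcd(2113, 326) = 1.
Back-substitute for Bézout coefficients:
  1 = 157 - 13*12
  ... = 326*(-175) + 2113*(27)
Scale by -58: particular solution (10150, -1566); reduce p mod 2113: (1698, -262).
General solution: p = 1698 + 2113t, q = -262 - 326t for integer t.
-9977 ≤ 1698 + 2113t ≤ -4610 gives t ∈ [-5, -3], which is 3 values.

3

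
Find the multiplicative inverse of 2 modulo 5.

gcd(5, 2):
  5 = 2×2 + 1
  2 = 2×1
so gcd(5, 2) = 1.
Back-substitute for Bézout coefficients:
  1 = 5 - 2×2
  ... = 2×(-2) + 5×(1)
So 2×-2 ≡ 1 (mod 5), and -2 mod 5 = 3.

3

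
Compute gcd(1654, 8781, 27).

1

gcd(8781, 1654):
  8781 = 5×1654 + 511
  1654 = 3×511 + 121
  511 = 4×121 + 27
  121 = 4×27 + 13
  27 = 2×13 + 1
  13 = 13×1
so gcd(8781, 1654) = 1.
gcd(1, 27) = 1.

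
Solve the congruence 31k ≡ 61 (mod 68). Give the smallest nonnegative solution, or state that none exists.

59

gcd(68, 31) = 1.
1 divides 61, so solutions exist.
By Bézout, 31*(11) + 68*(-5) = 1.
So 31*(11) ≡ 1 (mod 68); multiply by 61: k ≡ 671 (mod 68).
Smallest nonnegative: k = 671 mod 68 = 59.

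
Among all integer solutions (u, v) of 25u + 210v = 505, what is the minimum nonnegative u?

gcd(210, 25) = 5  (210 = 8·25 + 10, 25 = 2·10 + 5, 10 = 2·5).
5 divides 505, so solutions exist.
Back-substituting, 25·(17) + 210·(-2) = 5.
Scale by 505/5 = 101: (u₀, v₀) = (1717, -202).
General solution: u = 1717 + 42t, v = -202 - 5t for integer t.
u ≥ 0: smallest is 1717 mod 42 = 37 (at t = -40), with v = -2.

37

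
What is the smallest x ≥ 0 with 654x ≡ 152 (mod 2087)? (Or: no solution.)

gcd(2087, 654) = 1.
1 divides 152, so solutions exist.
By Bézout, 654×(-935) + 2087×(293) = 1.
So 654×(-935) ≡ 1 (mod 2087); multiply by 152: x ≡ -142120 (mod 2087).
Smallest nonnegative: x = -142120 mod 2087 = 1883.

1883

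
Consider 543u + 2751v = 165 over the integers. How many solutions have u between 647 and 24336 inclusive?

gcd(2751, 543) = 3.
By Bézout, 543×(76) + 2751×(-15) = 3.
Particular solution: (512, -101).
General solution: u = 512 + 917t, v = -101 - 181t for integer t.
647 ≤ 512 + 917t ≤ 24336 gives t ∈ [1, 25], which is 25 values.

25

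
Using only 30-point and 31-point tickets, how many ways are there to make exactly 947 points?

Need nonnegative integers with 30j + 31k = 947.
gcd(30, 31) = 1, and 30·(-1) + 31·(1) = 1.
So (j₀, k₀) = (-947, 947); general j = -947 + 31t, k = 947 - 30t.
j ≥ 0 ⇒ t ≥ 31; k ≥ 0 ⇒ t ≤ 31. That's 1 value of t.

1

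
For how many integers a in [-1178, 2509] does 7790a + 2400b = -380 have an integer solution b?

15

gcd(7790, 2400) = 10  (7790 = 3·2400 + 590, 2400 = 4·590 + 40, 590 = 14·40 + 30, 40 = 1·30 + 10, 30 = 3·10).
Back-substituting, 7790·(-61) + 2400·(198) = 10.
Scale by -38: particular solution (2318, -7524); reduce a mod 240: (158, -513).
General solution: a = 158 + 240t, b = -513 - 779t for integer t.
-1178 ≤ 158 + 240t ≤ 2509 gives t ∈ [-5, 9], which is 15 values.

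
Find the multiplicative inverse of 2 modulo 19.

10

gcd(19, 2) = 1  (19 = 9×2 + 1, 2 = 2×1).
Back-substituting, 2×(-9) + 19×(1) = 1.
So 2×-9 ≡ 1 (mod 19), and -9 mod 19 = 10.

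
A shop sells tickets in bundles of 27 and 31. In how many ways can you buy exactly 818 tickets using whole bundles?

Need nonnegative integers with 27j + 31k = 818.
gcd(27, 31) = 1, and 27·(-8) + 31·(7) = 1.
So (j₀, k₀) = (-6544, 5726); general j = -6544 + 31t, k = 5726 - 27t.
j ≥ 0 ⇒ t ≥ 212; k ≥ 0 ⇒ t ≤ 212. That's 1 value of t.

1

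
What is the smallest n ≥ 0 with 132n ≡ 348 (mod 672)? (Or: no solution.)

gcd(672, 132):
  672 = 5*132 + 12
  132 = 11*12
so gcd(672, 132) = 12.
12 divides 348, so solutions exist.
Back-substitute for Bézout coefficients:
  12 = 672 - 5*132
  ... = 132*(-5) + 672*(1)
So 132*(-5) ≡ 12 (mod 672); multiply by 29: n ≡ -145 (mod 56).
Smallest nonnegative: n = -145 mod 56 = 23.

23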